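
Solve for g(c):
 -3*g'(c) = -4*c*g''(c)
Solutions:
 g(c) = C1 + C2*c^(7/4)


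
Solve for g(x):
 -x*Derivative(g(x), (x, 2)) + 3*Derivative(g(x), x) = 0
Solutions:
 g(x) = C1 + C2*x^4


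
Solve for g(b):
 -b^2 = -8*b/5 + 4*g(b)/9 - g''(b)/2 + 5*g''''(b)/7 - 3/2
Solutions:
 g(b) = -9*b^2/4 + 18*b/5 + (C1*sin(5^(3/4)*sqrt(6)*7^(1/4)*b*sin(atan(sqrt(1799)/21)/2)/15) + C2*cos(5^(3/4)*sqrt(6)*7^(1/4)*b*sin(atan(sqrt(1799)/21)/2)/15))*exp(-5^(3/4)*sqrt(6)*7^(1/4)*b*cos(atan(sqrt(1799)/21)/2)/15) + (C3*sin(5^(3/4)*sqrt(6)*7^(1/4)*b*sin(atan(sqrt(1799)/21)/2)/15) + C4*cos(5^(3/4)*sqrt(6)*7^(1/4)*b*sin(atan(sqrt(1799)/21)/2)/15))*exp(5^(3/4)*sqrt(6)*7^(1/4)*b*cos(atan(sqrt(1799)/21)/2)/15) - 27/16


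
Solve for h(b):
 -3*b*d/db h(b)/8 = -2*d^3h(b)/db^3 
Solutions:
 h(b) = C1 + Integral(C2*airyai(2^(2/3)*3^(1/3)*b/4) + C3*airybi(2^(2/3)*3^(1/3)*b/4), b)


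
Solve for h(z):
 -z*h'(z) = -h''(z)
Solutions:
 h(z) = C1 + C2*erfi(sqrt(2)*z/2)


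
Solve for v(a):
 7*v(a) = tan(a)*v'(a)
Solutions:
 v(a) = C1*sin(a)^7


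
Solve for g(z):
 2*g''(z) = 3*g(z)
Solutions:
 g(z) = C1*exp(-sqrt(6)*z/2) + C2*exp(sqrt(6)*z/2)


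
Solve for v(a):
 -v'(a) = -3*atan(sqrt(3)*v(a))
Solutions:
 Integral(1/atan(sqrt(3)*_y), (_y, v(a))) = C1 + 3*a


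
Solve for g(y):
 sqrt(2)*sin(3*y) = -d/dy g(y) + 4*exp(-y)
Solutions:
 g(y) = C1 + sqrt(2)*cos(3*y)/3 - 4*exp(-y)


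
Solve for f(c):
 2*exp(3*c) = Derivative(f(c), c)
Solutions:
 f(c) = C1 + 2*exp(3*c)/3


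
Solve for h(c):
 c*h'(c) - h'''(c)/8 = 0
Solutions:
 h(c) = C1 + Integral(C2*airyai(2*c) + C3*airybi(2*c), c)


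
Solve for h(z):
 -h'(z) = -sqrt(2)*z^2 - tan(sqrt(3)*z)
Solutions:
 h(z) = C1 + sqrt(2)*z^3/3 - sqrt(3)*log(cos(sqrt(3)*z))/3


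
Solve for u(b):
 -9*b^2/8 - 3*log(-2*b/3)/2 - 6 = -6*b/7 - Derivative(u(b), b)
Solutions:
 u(b) = C1 + 3*b^3/8 - 3*b^2/7 + 3*b*log(-b)/2 + b*(-2*log(3) + log(2) + log(6)/2 + 9/2)


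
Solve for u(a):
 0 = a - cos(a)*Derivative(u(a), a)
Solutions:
 u(a) = C1 + Integral(a/cos(a), a)


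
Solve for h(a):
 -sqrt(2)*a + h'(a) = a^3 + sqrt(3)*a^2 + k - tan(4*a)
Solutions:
 h(a) = C1 + a^4/4 + sqrt(3)*a^3/3 + sqrt(2)*a^2/2 + a*k + log(cos(4*a))/4


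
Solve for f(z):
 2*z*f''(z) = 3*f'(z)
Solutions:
 f(z) = C1 + C2*z^(5/2)


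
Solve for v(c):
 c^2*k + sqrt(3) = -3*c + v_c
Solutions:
 v(c) = C1 + c^3*k/3 + 3*c^2/2 + sqrt(3)*c


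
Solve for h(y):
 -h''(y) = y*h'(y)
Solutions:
 h(y) = C1 + C2*erf(sqrt(2)*y/2)


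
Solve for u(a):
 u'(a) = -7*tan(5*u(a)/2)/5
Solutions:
 u(a) = -2*asin(C1*exp(-7*a/2))/5 + 2*pi/5
 u(a) = 2*asin(C1*exp(-7*a/2))/5


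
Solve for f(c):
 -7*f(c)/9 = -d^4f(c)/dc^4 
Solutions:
 f(c) = C1*exp(-sqrt(3)*7^(1/4)*c/3) + C2*exp(sqrt(3)*7^(1/4)*c/3) + C3*sin(sqrt(3)*7^(1/4)*c/3) + C4*cos(sqrt(3)*7^(1/4)*c/3)


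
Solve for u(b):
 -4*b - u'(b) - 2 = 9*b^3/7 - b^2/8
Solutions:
 u(b) = C1 - 9*b^4/28 + b^3/24 - 2*b^2 - 2*b


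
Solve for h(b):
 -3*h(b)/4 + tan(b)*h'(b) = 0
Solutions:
 h(b) = C1*sin(b)^(3/4)


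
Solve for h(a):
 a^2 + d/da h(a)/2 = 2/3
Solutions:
 h(a) = C1 - 2*a^3/3 + 4*a/3


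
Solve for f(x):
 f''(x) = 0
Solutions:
 f(x) = C1 + C2*x


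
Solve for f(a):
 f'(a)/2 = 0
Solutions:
 f(a) = C1


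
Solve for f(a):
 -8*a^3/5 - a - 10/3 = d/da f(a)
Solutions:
 f(a) = C1 - 2*a^4/5 - a^2/2 - 10*a/3


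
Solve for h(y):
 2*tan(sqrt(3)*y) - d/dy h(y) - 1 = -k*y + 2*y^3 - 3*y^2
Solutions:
 h(y) = C1 + k*y^2/2 - y^4/2 + y^3 - y - 2*sqrt(3)*log(cos(sqrt(3)*y))/3


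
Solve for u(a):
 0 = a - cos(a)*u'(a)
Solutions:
 u(a) = C1 + Integral(a/cos(a), a)


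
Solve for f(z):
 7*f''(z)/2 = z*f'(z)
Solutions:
 f(z) = C1 + C2*erfi(sqrt(7)*z/7)


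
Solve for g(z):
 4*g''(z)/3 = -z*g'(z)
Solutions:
 g(z) = C1 + C2*erf(sqrt(6)*z/4)


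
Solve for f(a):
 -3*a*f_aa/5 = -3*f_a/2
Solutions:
 f(a) = C1 + C2*a^(7/2)


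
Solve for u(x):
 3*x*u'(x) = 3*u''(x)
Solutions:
 u(x) = C1 + C2*erfi(sqrt(2)*x/2)


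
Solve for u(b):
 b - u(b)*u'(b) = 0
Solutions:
 u(b) = -sqrt(C1 + b^2)
 u(b) = sqrt(C1 + b^2)


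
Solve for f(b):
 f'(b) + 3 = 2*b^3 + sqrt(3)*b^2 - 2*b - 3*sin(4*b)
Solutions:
 f(b) = C1 + b^4/2 + sqrt(3)*b^3/3 - b^2 - 3*b + 3*cos(4*b)/4


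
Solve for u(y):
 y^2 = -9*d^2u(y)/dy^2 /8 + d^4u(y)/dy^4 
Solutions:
 u(y) = C1 + C2*y + C3*exp(-3*sqrt(2)*y/4) + C4*exp(3*sqrt(2)*y/4) - 2*y^4/27 - 64*y^2/81


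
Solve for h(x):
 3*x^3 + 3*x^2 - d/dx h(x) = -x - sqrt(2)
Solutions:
 h(x) = C1 + 3*x^4/4 + x^3 + x^2/2 + sqrt(2)*x


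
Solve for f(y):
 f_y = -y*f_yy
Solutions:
 f(y) = C1 + C2*log(y)


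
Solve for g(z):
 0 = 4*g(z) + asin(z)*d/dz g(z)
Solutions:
 g(z) = C1*exp(-4*Integral(1/asin(z), z))


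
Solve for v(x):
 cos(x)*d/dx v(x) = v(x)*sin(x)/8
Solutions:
 v(x) = C1/cos(x)^(1/8)


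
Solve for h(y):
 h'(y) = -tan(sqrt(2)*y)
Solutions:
 h(y) = C1 + sqrt(2)*log(cos(sqrt(2)*y))/2


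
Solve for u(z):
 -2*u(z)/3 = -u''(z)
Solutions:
 u(z) = C1*exp(-sqrt(6)*z/3) + C2*exp(sqrt(6)*z/3)


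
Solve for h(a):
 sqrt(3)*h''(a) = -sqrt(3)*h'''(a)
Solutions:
 h(a) = C1 + C2*a + C3*exp(-a)


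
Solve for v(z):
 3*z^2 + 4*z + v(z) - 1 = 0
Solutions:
 v(z) = -3*z^2 - 4*z + 1


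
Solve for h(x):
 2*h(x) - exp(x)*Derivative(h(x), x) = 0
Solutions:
 h(x) = C1*exp(-2*exp(-x))


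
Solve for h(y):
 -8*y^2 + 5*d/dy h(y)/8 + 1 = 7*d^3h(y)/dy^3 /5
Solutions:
 h(y) = C1 + C2*exp(-5*sqrt(14)*y/28) + C3*exp(5*sqrt(14)*y/28) + 64*y^3/15 + 6968*y/125


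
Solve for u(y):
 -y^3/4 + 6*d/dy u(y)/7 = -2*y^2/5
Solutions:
 u(y) = C1 + 7*y^4/96 - 7*y^3/45


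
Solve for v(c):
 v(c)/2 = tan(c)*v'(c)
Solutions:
 v(c) = C1*sqrt(sin(c))


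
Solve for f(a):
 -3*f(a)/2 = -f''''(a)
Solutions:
 f(a) = C1*exp(-2^(3/4)*3^(1/4)*a/2) + C2*exp(2^(3/4)*3^(1/4)*a/2) + C3*sin(2^(3/4)*3^(1/4)*a/2) + C4*cos(2^(3/4)*3^(1/4)*a/2)


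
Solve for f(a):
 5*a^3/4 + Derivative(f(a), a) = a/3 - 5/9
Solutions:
 f(a) = C1 - 5*a^4/16 + a^2/6 - 5*a/9


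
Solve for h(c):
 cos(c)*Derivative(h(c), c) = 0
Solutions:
 h(c) = C1


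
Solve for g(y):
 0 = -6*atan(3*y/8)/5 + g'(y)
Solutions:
 g(y) = C1 + 6*y*atan(3*y/8)/5 - 8*log(9*y^2 + 64)/5


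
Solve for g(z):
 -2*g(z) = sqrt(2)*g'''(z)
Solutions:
 g(z) = C3*exp(-2^(1/6)*z) + (C1*sin(2^(1/6)*sqrt(3)*z/2) + C2*cos(2^(1/6)*sqrt(3)*z/2))*exp(2^(1/6)*z/2)


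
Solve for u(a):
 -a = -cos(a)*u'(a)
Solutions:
 u(a) = C1 + Integral(a/cos(a), a)


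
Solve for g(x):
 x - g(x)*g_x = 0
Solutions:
 g(x) = -sqrt(C1 + x^2)
 g(x) = sqrt(C1 + x^2)


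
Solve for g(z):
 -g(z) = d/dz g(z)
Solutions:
 g(z) = C1*exp(-z)


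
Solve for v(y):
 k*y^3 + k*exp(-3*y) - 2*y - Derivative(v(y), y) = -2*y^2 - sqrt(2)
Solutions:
 v(y) = C1 + k*y^4/4 - k*exp(-3*y)/3 + 2*y^3/3 - y^2 + sqrt(2)*y


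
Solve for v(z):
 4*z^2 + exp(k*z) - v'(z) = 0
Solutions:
 v(z) = C1 + 4*z^3/3 + exp(k*z)/k


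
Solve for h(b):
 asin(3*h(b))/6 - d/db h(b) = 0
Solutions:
 Integral(1/asin(3*_y), (_y, h(b))) = C1 + b/6


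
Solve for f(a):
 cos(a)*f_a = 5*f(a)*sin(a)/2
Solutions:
 f(a) = C1/cos(a)^(5/2)


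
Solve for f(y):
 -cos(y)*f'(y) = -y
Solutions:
 f(y) = C1 + Integral(y/cos(y), y)


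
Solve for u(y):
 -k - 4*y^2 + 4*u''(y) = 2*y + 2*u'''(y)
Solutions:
 u(y) = C1 + C2*y + C3*exp(2*y) + y^4/12 + y^3/4 + y^2*(k + 3)/8


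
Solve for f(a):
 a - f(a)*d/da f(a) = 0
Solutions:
 f(a) = -sqrt(C1 + a^2)
 f(a) = sqrt(C1 + a^2)


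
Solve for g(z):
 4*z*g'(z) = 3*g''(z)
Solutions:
 g(z) = C1 + C2*erfi(sqrt(6)*z/3)


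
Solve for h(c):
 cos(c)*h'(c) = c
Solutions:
 h(c) = C1 + Integral(c/cos(c), c)


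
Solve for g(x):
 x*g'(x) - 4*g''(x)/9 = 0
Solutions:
 g(x) = C1 + C2*erfi(3*sqrt(2)*x/4)


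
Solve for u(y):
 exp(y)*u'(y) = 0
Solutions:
 u(y) = C1


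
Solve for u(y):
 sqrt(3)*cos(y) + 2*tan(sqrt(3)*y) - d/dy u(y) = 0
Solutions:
 u(y) = C1 - 2*sqrt(3)*log(cos(sqrt(3)*y))/3 + sqrt(3)*sin(y)


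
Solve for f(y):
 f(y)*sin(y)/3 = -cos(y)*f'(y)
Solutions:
 f(y) = C1*cos(y)^(1/3)


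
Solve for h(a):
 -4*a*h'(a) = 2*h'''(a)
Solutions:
 h(a) = C1 + Integral(C2*airyai(-2^(1/3)*a) + C3*airybi(-2^(1/3)*a), a)


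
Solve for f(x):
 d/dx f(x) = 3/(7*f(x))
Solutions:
 f(x) = -sqrt(C1 + 42*x)/7
 f(x) = sqrt(C1 + 42*x)/7


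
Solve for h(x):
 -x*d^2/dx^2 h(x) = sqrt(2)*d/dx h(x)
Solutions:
 h(x) = C1 + C2*x^(1 - sqrt(2))


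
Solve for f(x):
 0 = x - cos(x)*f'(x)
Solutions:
 f(x) = C1 + Integral(x/cos(x), x)


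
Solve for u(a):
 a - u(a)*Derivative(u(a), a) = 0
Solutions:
 u(a) = -sqrt(C1 + a^2)
 u(a) = sqrt(C1 + a^2)


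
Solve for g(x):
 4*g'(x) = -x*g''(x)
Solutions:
 g(x) = C1 + C2/x^3


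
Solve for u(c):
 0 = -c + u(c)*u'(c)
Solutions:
 u(c) = -sqrt(C1 + c^2)
 u(c) = sqrt(C1 + c^2)


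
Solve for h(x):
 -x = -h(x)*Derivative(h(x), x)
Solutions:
 h(x) = -sqrt(C1 + x^2)
 h(x) = sqrt(C1 + x^2)


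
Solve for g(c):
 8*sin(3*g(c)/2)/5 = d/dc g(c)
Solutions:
 -8*c/5 + log(cos(3*g(c)/2) - 1)/3 - log(cos(3*g(c)/2) + 1)/3 = C1


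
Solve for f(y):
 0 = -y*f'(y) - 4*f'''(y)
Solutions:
 f(y) = C1 + Integral(C2*airyai(-2^(1/3)*y/2) + C3*airybi(-2^(1/3)*y/2), y)


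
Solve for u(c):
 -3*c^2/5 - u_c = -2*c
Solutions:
 u(c) = C1 - c^3/5 + c^2


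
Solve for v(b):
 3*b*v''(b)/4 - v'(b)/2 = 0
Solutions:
 v(b) = C1 + C2*b^(5/3)


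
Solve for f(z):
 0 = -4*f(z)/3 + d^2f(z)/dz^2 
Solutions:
 f(z) = C1*exp(-2*sqrt(3)*z/3) + C2*exp(2*sqrt(3)*z/3)


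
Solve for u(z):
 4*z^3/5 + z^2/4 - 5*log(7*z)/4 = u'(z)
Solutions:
 u(z) = C1 + z^4/5 + z^3/12 - 5*z*log(z)/4 - 5*z*log(7)/4 + 5*z/4


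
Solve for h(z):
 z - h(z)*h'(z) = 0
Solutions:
 h(z) = -sqrt(C1 + z^2)
 h(z) = sqrt(C1 + z^2)


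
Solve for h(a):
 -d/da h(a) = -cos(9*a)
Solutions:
 h(a) = C1 + sin(9*a)/9


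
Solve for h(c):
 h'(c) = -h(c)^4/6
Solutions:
 h(c) = 2^(1/3)*(1/(C1 + c))^(1/3)
 h(c) = 2^(1/3)*(-1 - sqrt(3)*I)*(1/(C1 + c))^(1/3)/2
 h(c) = 2^(1/3)*(-1 + sqrt(3)*I)*(1/(C1 + c))^(1/3)/2


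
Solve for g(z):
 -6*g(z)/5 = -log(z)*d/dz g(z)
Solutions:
 g(z) = C1*exp(6*li(z)/5)


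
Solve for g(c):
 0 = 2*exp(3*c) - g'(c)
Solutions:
 g(c) = C1 + 2*exp(3*c)/3


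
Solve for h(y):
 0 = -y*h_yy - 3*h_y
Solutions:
 h(y) = C1 + C2/y^2


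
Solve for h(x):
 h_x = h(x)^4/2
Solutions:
 h(x) = 2^(1/3)*(-1/(C1 + 3*x))^(1/3)
 h(x) = 2^(1/3)*(-1/(C1 + x))^(1/3)*(-3^(2/3) - 3*3^(1/6)*I)/6
 h(x) = 2^(1/3)*(-1/(C1 + x))^(1/3)*(-3^(2/3) + 3*3^(1/6)*I)/6


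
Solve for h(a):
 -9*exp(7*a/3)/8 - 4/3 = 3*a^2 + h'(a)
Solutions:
 h(a) = C1 - a^3 - 4*a/3 - 27*exp(7*a/3)/56


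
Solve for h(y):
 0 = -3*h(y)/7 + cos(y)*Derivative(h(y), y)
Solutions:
 h(y) = C1*(sin(y) + 1)^(3/14)/(sin(y) - 1)^(3/14)


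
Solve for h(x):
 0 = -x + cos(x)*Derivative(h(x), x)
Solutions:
 h(x) = C1 + Integral(x/cos(x), x)


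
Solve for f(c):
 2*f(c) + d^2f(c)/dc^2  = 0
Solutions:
 f(c) = C1*sin(sqrt(2)*c) + C2*cos(sqrt(2)*c)


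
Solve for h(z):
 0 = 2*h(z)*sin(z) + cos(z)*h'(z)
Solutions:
 h(z) = C1*cos(z)^2


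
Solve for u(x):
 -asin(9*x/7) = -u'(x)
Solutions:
 u(x) = C1 + x*asin(9*x/7) + sqrt(49 - 81*x^2)/9


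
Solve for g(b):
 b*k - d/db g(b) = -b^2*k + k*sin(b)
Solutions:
 g(b) = C1 + b^3*k/3 + b^2*k/2 + k*cos(b)


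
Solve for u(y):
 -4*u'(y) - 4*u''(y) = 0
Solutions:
 u(y) = C1 + C2*exp(-y)


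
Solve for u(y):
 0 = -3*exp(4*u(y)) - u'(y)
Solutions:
 u(y) = log(-I*(1/(C1 + 12*y))^(1/4))
 u(y) = log(I*(1/(C1 + 12*y))^(1/4))
 u(y) = log(-(1/(C1 + 12*y))^(1/4))
 u(y) = log(1/(C1 + 12*y))/4


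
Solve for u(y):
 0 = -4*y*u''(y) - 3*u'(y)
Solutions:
 u(y) = C1 + C2*y^(1/4)


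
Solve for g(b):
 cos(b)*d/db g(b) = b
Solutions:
 g(b) = C1 + Integral(b/cos(b), b)


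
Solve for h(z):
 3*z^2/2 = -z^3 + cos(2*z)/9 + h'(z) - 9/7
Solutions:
 h(z) = C1 + z^4/4 + z^3/2 + 9*z/7 - sin(2*z)/18


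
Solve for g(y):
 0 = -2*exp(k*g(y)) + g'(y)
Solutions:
 g(y) = Piecewise((log(-1/(C1*k + 2*k*y))/k, Ne(k, 0)), (nan, True))
 g(y) = Piecewise((C1 + 2*y, Eq(k, 0)), (nan, True))


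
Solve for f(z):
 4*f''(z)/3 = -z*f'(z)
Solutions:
 f(z) = C1 + C2*erf(sqrt(6)*z/4)


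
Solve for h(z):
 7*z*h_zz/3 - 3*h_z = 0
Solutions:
 h(z) = C1 + C2*z^(16/7)


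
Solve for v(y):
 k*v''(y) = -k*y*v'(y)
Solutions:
 v(y) = C1 + C2*erf(sqrt(2)*y/2)


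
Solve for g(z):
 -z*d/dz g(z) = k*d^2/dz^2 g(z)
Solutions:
 g(z) = C1 + C2*sqrt(k)*erf(sqrt(2)*z*sqrt(1/k)/2)


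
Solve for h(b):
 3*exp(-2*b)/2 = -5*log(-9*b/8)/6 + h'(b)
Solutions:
 h(b) = C1 + 5*b*log(-b)/6 + 5*b*(-3*log(2) - 1 + 2*log(3))/6 - 3*exp(-2*b)/4


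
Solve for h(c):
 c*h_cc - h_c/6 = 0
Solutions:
 h(c) = C1 + C2*c^(7/6)


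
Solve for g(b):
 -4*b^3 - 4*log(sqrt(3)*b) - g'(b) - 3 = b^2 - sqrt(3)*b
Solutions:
 g(b) = C1 - b^4 - b^3/3 + sqrt(3)*b^2/2 - 4*b*log(b) - b*log(9) + b


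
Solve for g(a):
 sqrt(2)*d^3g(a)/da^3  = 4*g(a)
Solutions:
 g(a) = C3*exp(sqrt(2)*a) + (C1*sin(sqrt(6)*a/2) + C2*cos(sqrt(6)*a/2))*exp(-sqrt(2)*a/2)


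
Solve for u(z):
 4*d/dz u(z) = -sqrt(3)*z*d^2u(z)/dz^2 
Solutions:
 u(z) = C1 + C2*z^(1 - 4*sqrt(3)/3)


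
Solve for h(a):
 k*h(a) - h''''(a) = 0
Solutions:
 h(a) = C1*exp(-a*k^(1/4)) + C2*exp(a*k^(1/4)) + C3*exp(-I*a*k^(1/4)) + C4*exp(I*a*k^(1/4))


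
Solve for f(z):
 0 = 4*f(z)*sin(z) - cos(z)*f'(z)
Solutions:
 f(z) = C1/cos(z)^4


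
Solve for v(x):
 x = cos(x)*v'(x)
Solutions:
 v(x) = C1 + Integral(x/cos(x), x)


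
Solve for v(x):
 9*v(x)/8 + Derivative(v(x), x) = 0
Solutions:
 v(x) = C1*exp(-9*x/8)


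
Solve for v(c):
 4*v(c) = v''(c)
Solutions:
 v(c) = C1*exp(-2*c) + C2*exp(2*c)


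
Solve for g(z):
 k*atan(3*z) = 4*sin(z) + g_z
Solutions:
 g(z) = C1 + k*(z*atan(3*z) - log(9*z^2 + 1)/6) + 4*cos(z)


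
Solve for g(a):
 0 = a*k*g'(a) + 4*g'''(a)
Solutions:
 g(a) = C1 + Integral(C2*airyai(2^(1/3)*a*(-k)^(1/3)/2) + C3*airybi(2^(1/3)*a*(-k)^(1/3)/2), a)


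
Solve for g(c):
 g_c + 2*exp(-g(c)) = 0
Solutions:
 g(c) = log(C1 - 2*c)


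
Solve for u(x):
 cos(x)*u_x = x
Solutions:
 u(x) = C1 + Integral(x/cos(x), x)


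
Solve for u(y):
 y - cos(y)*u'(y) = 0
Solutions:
 u(y) = C1 + Integral(y/cos(y), y)


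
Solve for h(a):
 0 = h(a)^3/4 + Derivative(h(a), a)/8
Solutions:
 h(a) = -sqrt(2)*sqrt(-1/(C1 - 2*a))/2
 h(a) = sqrt(2)*sqrt(-1/(C1 - 2*a))/2


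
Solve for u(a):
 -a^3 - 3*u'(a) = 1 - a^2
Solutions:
 u(a) = C1 - a^4/12 + a^3/9 - a/3


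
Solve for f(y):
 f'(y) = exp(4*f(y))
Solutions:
 f(y) = log(-(-1/(C1 + 4*y))^(1/4))
 f(y) = log(-1/(C1 + 4*y))/4
 f(y) = log(-I*(-1/(C1 + 4*y))^(1/4))
 f(y) = log(I*(-1/(C1 + 4*y))^(1/4))


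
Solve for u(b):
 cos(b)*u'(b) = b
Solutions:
 u(b) = C1 + Integral(b/cos(b), b)


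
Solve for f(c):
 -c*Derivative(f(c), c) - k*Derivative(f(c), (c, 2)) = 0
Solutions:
 f(c) = C1 + C2*sqrt(k)*erf(sqrt(2)*c*sqrt(1/k)/2)


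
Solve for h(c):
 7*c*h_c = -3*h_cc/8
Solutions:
 h(c) = C1 + C2*erf(2*sqrt(21)*c/3)


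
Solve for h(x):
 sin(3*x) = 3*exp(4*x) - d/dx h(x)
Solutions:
 h(x) = C1 + 3*exp(4*x)/4 + cos(3*x)/3


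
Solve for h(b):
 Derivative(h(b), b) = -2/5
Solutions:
 h(b) = C1 - 2*b/5


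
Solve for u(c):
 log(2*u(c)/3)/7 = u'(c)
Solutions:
 -7*Integral(1/(log(_y) - log(3) + log(2)), (_y, u(c))) = C1 - c


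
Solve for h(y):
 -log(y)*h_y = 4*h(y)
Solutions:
 h(y) = C1*exp(-4*li(y))


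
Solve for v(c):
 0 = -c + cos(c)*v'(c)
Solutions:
 v(c) = C1 + Integral(c/cos(c), c)


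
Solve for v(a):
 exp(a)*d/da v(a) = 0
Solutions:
 v(a) = C1


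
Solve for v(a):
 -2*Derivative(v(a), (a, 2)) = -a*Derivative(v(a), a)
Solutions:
 v(a) = C1 + C2*erfi(a/2)


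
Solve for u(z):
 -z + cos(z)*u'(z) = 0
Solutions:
 u(z) = C1 + Integral(z/cos(z), z)


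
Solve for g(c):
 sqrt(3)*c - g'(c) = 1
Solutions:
 g(c) = C1 + sqrt(3)*c^2/2 - c


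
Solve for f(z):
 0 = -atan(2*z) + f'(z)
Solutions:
 f(z) = C1 + z*atan(2*z) - log(4*z^2 + 1)/4


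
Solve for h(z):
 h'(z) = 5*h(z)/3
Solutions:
 h(z) = C1*exp(5*z/3)


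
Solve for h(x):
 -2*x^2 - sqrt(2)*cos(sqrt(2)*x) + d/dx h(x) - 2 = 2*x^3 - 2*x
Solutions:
 h(x) = C1 + x^4/2 + 2*x^3/3 - x^2 + 2*x + sin(sqrt(2)*x)


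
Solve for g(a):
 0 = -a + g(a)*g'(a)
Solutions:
 g(a) = -sqrt(C1 + a^2)
 g(a) = sqrt(C1 + a^2)


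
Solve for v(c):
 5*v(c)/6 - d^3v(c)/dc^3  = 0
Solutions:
 v(c) = C3*exp(5^(1/3)*6^(2/3)*c/6) + (C1*sin(2^(2/3)*3^(1/6)*5^(1/3)*c/4) + C2*cos(2^(2/3)*3^(1/6)*5^(1/3)*c/4))*exp(-5^(1/3)*6^(2/3)*c/12)


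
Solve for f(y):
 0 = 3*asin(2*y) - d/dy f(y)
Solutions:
 f(y) = C1 + 3*y*asin(2*y) + 3*sqrt(1 - 4*y^2)/2


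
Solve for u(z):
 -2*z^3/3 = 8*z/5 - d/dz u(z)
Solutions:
 u(z) = C1 + z^4/6 + 4*z^2/5


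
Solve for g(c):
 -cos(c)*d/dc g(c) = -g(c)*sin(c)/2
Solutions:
 g(c) = C1/sqrt(cos(c))


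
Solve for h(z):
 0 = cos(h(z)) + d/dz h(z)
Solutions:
 h(z) = pi - asin((C1 + exp(2*z))/(C1 - exp(2*z)))
 h(z) = asin((C1 + exp(2*z))/(C1 - exp(2*z)))


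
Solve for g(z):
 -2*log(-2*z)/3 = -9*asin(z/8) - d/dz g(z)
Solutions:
 g(z) = C1 + 2*z*log(-z)/3 - 9*z*asin(z/8) - 2*z/3 + 2*z*log(2)/3 - 9*sqrt(64 - z^2)


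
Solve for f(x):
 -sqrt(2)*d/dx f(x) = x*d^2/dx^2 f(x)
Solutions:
 f(x) = C1 + C2*x^(1 - sqrt(2))


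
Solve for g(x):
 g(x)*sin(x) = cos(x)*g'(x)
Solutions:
 g(x) = C1/cos(x)


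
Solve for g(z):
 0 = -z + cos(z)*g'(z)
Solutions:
 g(z) = C1 + Integral(z/cos(z), z)


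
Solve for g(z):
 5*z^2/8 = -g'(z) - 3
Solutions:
 g(z) = C1 - 5*z^3/24 - 3*z


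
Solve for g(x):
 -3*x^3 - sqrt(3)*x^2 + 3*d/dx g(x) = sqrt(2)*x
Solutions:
 g(x) = C1 + x^4/4 + sqrt(3)*x^3/9 + sqrt(2)*x^2/6


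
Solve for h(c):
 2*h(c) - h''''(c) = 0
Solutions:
 h(c) = C1*exp(-2^(1/4)*c) + C2*exp(2^(1/4)*c) + C3*sin(2^(1/4)*c) + C4*cos(2^(1/4)*c)


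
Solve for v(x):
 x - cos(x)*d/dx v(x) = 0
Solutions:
 v(x) = C1 + Integral(x/cos(x), x)


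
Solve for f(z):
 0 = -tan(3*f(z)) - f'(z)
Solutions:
 f(z) = -asin(C1*exp(-3*z))/3 + pi/3
 f(z) = asin(C1*exp(-3*z))/3


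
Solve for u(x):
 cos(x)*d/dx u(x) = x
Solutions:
 u(x) = C1 + Integral(x/cos(x), x)


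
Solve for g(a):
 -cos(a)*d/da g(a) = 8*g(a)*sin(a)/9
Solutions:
 g(a) = C1*cos(a)^(8/9)


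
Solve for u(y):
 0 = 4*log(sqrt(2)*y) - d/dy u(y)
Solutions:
 u(y) = C1 + 4*y*log(y) - 4*y + y*log(4)


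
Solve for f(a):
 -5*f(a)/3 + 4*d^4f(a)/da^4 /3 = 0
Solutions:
 f(a) = C1*exp(-sqrt(2)*5^(1/4)*a/2) + C2*exp(sqrt(2)*5^(1/4)*a/2) + C3*sin(sqrt(2)*5^(1/4)*a/2) + C4*cos(sqrt(2)*5^(1/4)*a/2)


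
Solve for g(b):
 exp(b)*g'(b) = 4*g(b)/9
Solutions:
 g(b) = C1*exp(-4*exp(-b)/9)


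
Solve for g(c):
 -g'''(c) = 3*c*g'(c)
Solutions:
 g(c) = C1 + Integral(C2*airyai(-3^(1/3)*c) + C3*airybi(-3^(1/3)*c), c)


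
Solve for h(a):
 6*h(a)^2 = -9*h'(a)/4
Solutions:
 h(a) = 3/(C1 + 8*a)


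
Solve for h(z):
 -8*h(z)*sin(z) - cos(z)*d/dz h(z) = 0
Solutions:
 h(z) = C1*cos(z)^8


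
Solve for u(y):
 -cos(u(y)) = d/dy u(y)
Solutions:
 u(y) = pi - asin((C1 + exp(2*y))/(C1 - exp(2*y)))
 u(y) = asin((C1 + exp(2*y))/(C1 - exp(2*y)))


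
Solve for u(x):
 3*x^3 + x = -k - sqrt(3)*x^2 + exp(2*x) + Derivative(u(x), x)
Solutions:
 u(x) = C1 + k*x + 3*x^4/4 + sqrt(3)*x^3/3 + x^2/2 - exp(2*x)/2


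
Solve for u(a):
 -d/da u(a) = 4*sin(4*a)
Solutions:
 u(a) = C1 + cos(4*a)


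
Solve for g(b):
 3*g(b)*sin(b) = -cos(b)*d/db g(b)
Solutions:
 g(b) = C1*cos(b)^3


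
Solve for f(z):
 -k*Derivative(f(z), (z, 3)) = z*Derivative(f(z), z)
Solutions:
 f(z) = C1 + Integral(C2*airyai(z*(-1/k)^(1/3)) + C3*airybi(z*(-1/k)^(1/3)), z)


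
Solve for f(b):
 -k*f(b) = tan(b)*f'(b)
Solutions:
 f(b) = C1*exp(-k*log(sin(b)))


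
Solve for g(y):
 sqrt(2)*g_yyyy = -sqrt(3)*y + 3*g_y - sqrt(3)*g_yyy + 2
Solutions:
 g(y) = C1 + C2*exp(-y*(6^(2/3)/(-sqrt(6) + sqrt(-6 + (-sqrt(6) + 27*sqrt(2))^2) + 27*sqrt(2))^(1/3) + 2*sqrt(6) + 6^(1/3)*(-sqrt(6) + sqrt(-6 + (-sqrt(6) + 27*sqrt(2))^2) + 27*sqrt(2))^(1/3))/12)*sin(2^(1/3)*3^(1/6)*y*(-3^(2/3)*(-sqrt(6) + sqrt(-6 + (-sqrt(6) + 27*sqrt(2))^2) + 27*sqrt(2))^(1/3) + 3*2^(1/3)/(-sqrt(6) + sqrt(-6 + (-sqrt(6) + 27*sqrt(2))^2) + 27*sqrt(2))^(1/3))/12) + C3*exp(-y*(6^(2/3)/(-sqrt(6) + sqrt(-6 + (-sqrt(6) + 27*sqrt(2))^2) + 27*sqrt(2))^(1/3) + 2*sqrt(6) + 6^(1/3)*(-sqrt(6) + sqrt(-6 + (-sqrt(6) + 27*sqrt(2))^2) + 27*sqrt(2))^(1/3))/12)*cos(2^(1/3)*3^(1/6)*y*(-3^(2/3)*(-sqrt(6) + sqrt(-6 + (-sqrt(6) + 27*sqrt(2))^2) + 27*sqrt(2))^(1/3) + 3*2^(1/3)/(-sqrt(6) + sqrt(-6 + (-sqrt(6) + 27*sqrt(2))^2) + 27*sqrt(2))^(1/3))/12) + C4*exp(y*(-sqrt(6) + 6^(2/3)/(-sqrt(6) + sqrt(-6 + (-sqrt(6) + 27*sqrt(2))^2) + 27*sqrt(2))^(1/3) + 6^(1/3)*(-sqrt(6) + sqrt(-6 + (-sqrt(6) + 27*sqrt(2))^2) + 27*sqrt(2))^(1/3))/6) + sqrt(3)*y^2/6 - 2*y/3


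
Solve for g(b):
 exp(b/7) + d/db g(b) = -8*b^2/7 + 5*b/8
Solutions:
 g(b) = C1 - 8*b^3/21 + 5*b^2/16 - 7*exp(b/7)


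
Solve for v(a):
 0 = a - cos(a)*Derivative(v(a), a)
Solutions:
 v(a) = C1 + Integral(a/cos(a), a)


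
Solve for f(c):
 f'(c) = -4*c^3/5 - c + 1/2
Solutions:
 f(c) = C1 - c^4/5 - c^2/2 + c/2


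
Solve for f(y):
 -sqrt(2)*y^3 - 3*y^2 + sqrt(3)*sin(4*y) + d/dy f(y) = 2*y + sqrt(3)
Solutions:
 f(y) = C1 + sqrt(2)*y^4/4 + y^3 + y^2 + sqrt(3)*y + sqrt(3)*cos(4*y)/4


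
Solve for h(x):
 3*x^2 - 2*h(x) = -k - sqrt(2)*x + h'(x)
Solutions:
 h(x) = C1*exp(-2*x) + k/2 + 3*x^2/2 - 3*x/2 + sqrt(2)*x/2 - sqrt(2)/4 + 3/4


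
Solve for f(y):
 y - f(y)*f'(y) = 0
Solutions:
 f(y) = -sqrt(C1 + y^2)
 f(y) = sqrt(C1 + y^2)


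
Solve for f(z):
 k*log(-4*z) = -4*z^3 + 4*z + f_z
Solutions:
 f(z) = C1 + k*z*log(-z) + k*z*(-1 + 2*log(2)) + z^4 - 2*z^2


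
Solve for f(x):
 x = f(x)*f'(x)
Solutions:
 f(x) = -sqrt(C1 + x^2)
 f(x) = sqrt(C1 + x^2)


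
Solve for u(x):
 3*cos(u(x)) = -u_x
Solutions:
 u(x) = pi - asin((C1 + exp(6*x))/(C1 - exp(6*x)))
 u(x) = asin((C1 + exp(6*x))/(C1 - exp(6*x)))


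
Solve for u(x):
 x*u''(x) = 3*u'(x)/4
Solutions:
 u(x) = C1 + C2*x^(7/4)


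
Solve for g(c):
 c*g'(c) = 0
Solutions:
 g(c) = C1


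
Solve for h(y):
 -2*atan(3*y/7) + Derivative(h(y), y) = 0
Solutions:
 h(y) = C1 + 2*y*atan(3*y/7) - 7*log(9*y^2 + 49)/3


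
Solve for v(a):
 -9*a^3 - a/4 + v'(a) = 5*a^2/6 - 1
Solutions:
 v(a) = C1 + 9*a^4/4 + 5*a^3/18 + a^2/8 - a


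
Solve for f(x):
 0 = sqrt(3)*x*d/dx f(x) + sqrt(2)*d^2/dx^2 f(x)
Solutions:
 f(x) = C1 + C2*erf(6^(1/4)*x/2)


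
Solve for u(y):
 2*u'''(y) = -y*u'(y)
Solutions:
 u(y) = C1 + Integral(C2*airyai(-2^(2/3)*y/2) + C3*airybi(-2^(2/3)*y/2), y)


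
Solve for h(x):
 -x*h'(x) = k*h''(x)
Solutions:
 h(x) = C1 + C2*sqrt(k)*erf(sqrt(2)*x*sqrt(1/k)/2)


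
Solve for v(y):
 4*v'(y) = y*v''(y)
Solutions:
 v(y) = C1 + C2*y^5


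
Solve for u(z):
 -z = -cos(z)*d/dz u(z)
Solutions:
 u(z) = C1 + Integral(z/cos(z), z)


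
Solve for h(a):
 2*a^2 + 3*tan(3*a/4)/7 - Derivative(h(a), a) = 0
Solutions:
 h(a) = C1 + 2*a^3/3 - 4*log(cos(3*a/4))/7


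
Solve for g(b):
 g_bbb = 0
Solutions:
 g(b) = C1 + C2*b + C3*b^2


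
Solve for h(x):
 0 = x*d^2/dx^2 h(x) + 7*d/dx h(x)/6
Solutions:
 h(x) = C1 + C2/x^(1/6)


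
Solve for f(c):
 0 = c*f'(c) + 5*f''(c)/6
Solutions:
 f(c) = C1 + C2*erf(sqrt(15)*c/5)


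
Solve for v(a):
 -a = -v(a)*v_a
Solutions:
 v(a) = -sqrt(C1 + a^2)
 v(a) = sqrt(C1 + a^2)


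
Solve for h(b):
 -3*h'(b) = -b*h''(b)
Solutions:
 h(b) = C1 + C2*b^4


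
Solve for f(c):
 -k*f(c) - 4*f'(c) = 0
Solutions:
 f(c) = C1*exp(-c*k/4)


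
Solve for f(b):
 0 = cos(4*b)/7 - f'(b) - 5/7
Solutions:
 f(b) = C1 - 5*b/7 + sin(4*b)/28


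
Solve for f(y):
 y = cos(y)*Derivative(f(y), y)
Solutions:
 f(y) = C1 + Integral(y/cos(y), y)


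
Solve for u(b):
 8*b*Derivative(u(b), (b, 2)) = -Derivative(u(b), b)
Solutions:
 u(b) = C1 + C2*b^(7/8)


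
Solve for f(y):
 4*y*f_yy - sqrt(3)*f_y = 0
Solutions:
 f(y) = C1 + C2*y^(sqrt(3)/4 + 1)


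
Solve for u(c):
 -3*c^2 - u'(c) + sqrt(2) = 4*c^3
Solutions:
 u(c) = C1 - c^4 - c^3 + sqrt(2)*c


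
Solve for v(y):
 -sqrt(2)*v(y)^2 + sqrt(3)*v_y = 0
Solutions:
 v(y) = -3/(C1 + sqrt(6)*y)


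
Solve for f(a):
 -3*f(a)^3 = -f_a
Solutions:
 f(a) = -sqrt(2)*sqrt(-1/(C1 + 3*a))/2
 f(a) = sqrt(2)*sqrt(-1/(C1 + 3*a))/2


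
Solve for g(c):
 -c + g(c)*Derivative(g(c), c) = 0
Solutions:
 g(c) = -sqrt(C1 + c^2)
 g(c) = sqrt(C1 + c^2)


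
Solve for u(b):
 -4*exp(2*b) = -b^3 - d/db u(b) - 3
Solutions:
 u(b) = C1 - b^4/4 - 3*b + 2*exp(2*b)


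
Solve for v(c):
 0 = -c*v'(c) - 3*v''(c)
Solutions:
 v(c) = C1 + C2*erf(sqrt(6)*c/6)


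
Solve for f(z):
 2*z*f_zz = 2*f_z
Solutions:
 f(z) = C1 + C2*z^2


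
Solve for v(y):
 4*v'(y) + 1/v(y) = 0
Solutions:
 v(y) = -sqrt(C1 - 2*y)/2
 v(y) = sqrt(C1 - 2*y)/2


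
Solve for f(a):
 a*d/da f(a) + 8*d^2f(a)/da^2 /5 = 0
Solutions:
 f(a) = C1 + C2*erf(sqrt(5)*a/4)


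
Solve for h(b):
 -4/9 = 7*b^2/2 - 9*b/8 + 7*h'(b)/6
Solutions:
 h(b) = C1 - b^3 + 27*b^2/56 - 8*b/21


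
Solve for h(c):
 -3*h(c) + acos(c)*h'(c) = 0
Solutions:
 h(c) = C1*exp(3*Integral(1/acos(c), c))


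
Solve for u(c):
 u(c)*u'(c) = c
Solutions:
 u(c) = -sqrt(C1 + c^2)
 u(c) = sqrt(C1 + c^2)


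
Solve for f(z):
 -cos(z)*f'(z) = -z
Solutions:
 f(z) = C1 + Integral(z/cos(z), z)


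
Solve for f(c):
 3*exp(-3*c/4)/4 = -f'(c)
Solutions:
 f(c) = C1 + exp(-3*c/4)


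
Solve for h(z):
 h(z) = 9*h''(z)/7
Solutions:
 h(z) = C1*exp(-sqrt(7)*z/3) + C2*exp(sqrt(7)*z/3)


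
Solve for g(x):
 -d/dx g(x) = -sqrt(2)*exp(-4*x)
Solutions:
 g(x) = C1 - sqrt(2)*exp(-4*x)/4


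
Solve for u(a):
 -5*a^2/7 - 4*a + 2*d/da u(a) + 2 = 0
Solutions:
 u(a) = C1 + 5*a^3/42 + a^2 - a


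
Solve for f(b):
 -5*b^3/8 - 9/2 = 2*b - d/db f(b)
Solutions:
 f(b) = C1 + 5*b^4/32 + b^2 + 9*b/2


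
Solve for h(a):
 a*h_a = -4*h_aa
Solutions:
 h(a) = C1 + C2*erf(sqrt(2)*a/4)


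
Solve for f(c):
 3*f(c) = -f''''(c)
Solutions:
 f(c) = (C1*sin(sqrt(2)*3^(1/4)*c/2) + C2*cos(sqrt(2)*3^(1/4)*c/2))*exp(-sqrt(2)*3^(1/4)*c/2) + (C3*sin(sqrt(2)*3^(1/4)*c/2) + C4*cos(sqrt(2)*3^(1/4)*c/2))*exp(sqrt(2)*3^(1/4)*c/2)


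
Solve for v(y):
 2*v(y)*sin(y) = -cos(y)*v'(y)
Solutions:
 v(y) = C1*cos(y)^2


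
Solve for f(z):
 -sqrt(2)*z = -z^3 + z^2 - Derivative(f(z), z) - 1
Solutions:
 f(z) = C1 - z^4/4 + z^3/3 + sqrt(2)*z^2/2 - z


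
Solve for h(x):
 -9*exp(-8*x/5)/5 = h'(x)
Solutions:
 h(x) = C1 + 9*exp(-8*x/5)/8


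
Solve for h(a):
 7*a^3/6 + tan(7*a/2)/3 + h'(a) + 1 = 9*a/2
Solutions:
 h(a) = C1 - 7*a^4/24 + 9*a^2/4 - a + 2*log(cos(7*a/2))/21


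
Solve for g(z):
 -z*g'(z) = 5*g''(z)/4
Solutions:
 g(z) = C1 + C2*erf(sqrt(10)*z/5)


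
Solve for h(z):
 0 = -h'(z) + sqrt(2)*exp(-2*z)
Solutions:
 h(z) = C1 - sqrt(2)*exp(-2*z)/2


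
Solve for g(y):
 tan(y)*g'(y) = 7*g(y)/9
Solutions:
 g(y) = C1*sin(y)^(7/9)


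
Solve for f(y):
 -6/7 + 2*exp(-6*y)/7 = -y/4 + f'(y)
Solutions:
 f(y) = C1 + y^2/8 - 6*y/7 - exp(-6*y)/21


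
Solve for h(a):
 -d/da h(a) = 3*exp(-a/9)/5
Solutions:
 h(a) = C1 + 27*exp(-a/9)/5


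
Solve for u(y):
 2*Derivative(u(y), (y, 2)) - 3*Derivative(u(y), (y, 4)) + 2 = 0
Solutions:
 u(y) = C1 + C2*y + C3*exp(-sqrt(6)*y/3) + C4*exp(sqrt(6)*y/3) - y^2/2


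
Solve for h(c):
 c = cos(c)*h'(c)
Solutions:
 h(c) = C1 + Integral(c/cos(c), c)


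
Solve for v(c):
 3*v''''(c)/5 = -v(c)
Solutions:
 v(c) = (C1*sin(sqrt(2)*3^(3/4)*5^(1/4)*c/6) + C2*cos(sqrt(2)*3^(3/4)*5^(1/4)*c/6))*exp(-sqrt(2)*3^(3/4)*5^(1/4)*c/6) + (C3*sin(sqrt(2)*3^(3/4)*5^(1/4)*c/6) + C4*cos(sqrt(2)*3^(3/4)*5^(1/4)*c/6))*exp(sqrt(2)*3^(3/4)*5^(1/4)*c/6)


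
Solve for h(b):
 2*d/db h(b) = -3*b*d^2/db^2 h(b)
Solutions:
 h(b) = C1 + C2*b^(1/3)


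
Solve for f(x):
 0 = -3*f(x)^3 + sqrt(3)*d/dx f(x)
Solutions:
 f(x) = -sqrt(2)*sqrt(-1/(C1 + sqrt(3)*x))/2
 f(x) = sqrt(2)*sqrt(-1/(C1 + sqrt(3)*x))/2


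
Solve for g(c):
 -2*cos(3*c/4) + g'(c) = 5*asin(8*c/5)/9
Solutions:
 g(c) = C1 + 5*c*asin(8*c/5)/9 + 5*sqrt(25 - 64*c^2)/72 + 8*sin(3*c/4)/3


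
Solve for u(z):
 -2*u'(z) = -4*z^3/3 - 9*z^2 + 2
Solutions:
 u(z) = C1 + z^4/6 + 3*z^3/2 - z


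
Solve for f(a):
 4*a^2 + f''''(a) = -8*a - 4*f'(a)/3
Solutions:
 f(a) = C1 + C4*exp(-6^(2/3)*a/3) - a^3 - 3*a^2 + (C2*sin(2^(2/3)*3^(1/6)*a/2) + C3*cos(2^(2/3)*3^(1/6)*a/2))*exp(6^(2/3)*a/6)


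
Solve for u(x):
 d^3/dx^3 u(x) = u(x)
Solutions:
 u(x) = C3*exp(x) + (C1*sin(sqrt(3)*x/2) + C2*cos(sqrt(3)*x/2))*exp(-x/2)


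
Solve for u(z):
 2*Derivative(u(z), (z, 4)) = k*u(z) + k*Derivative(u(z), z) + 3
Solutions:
 u(z) = C1*exp(z*Piecewise((-2^(2/3)*sqrt(-(-k^2)^(1/3))/4 - sqrt(-2^(1/3)*k/sqrt(-(-k^2)^(1/3)) + 2^(1/3)*(-k^2)^(1/3)/2)/2, Eq(k, 0)), (-sqrt(-k/(3*(k^2/64 + sqrt(k^4/4096 + k^3/216))^(1/3)) + 2*(k^2/64 + sqrt(k^4/4096 + k^3/216))^(1/3))/2 - sqrt(-k/sqrt(-k/(3*(k^2/64 + sqrt(k^4/4096 + k^3/216))^(1/3)) + 2*(k^2/64 + sqrt(k^4/4096 + k^3/216))^(1/3)) + k/(3*(k^2/64 + sqrt(k^4/4096 + k^3/216))^(1/3)) - 2*(k^2/64 + sqrt(k^4/4096 + k^3/216))^(1/3))/2, True))) + C2*exp(z*Piecewise((-2^(2/3)*sqrt(-(-k^2)^(1/3))/4 + sqrt(-2^(1/3)*k/sqrt(-(-k^2)^(1/3)) + 2^(1/3)*(-k^2)^(1/3)/2)/2, Eq(k, 0)), (-sqrt(-k/(3*(k^2/64 + sqrt(k^4/4096 + k^3/216))^(1/3)) + 2*(k^2/64 + sqrt(k^4/4096 + k^3/216))^(1/3))/2 + sqrt(-k/sqrt(-k/(3*(k^2/64 + sqrt(k^4/4096 + k^3/216))^(1/3)) + 2*(k^2/64 + sqrt(k^4/4096 + k^3/216))^(1/3)) + k/(3*(k^2/64 + sqrt(k^4/4096 + k^3/216))^(1/3)) - 2*(k^2/64 + sqrt(k^4/4096 + k^3/216))^(1/3))/2, True))) + C3*exp(z*Piecewise((2^(2/3)*sqrt(-(-k^2)^(1/3))/4 - sqrt(2^(1/3)*k/sqrt(-(-k^2)^(1/3)) + 2^(1/3)*(-k^2)^(1/3)/2)/2, Eq(k, 0)), (sqrt(-k/(3*(k^2/64 + sqrt(k^4/4096 + k^3/216))^(1/3)) + 2*(k^2/64 + sqrt(k^4/4096 + k^3/216))^(1/3))/2 - sqrt(k/sqrt(-k/(3*(k^2/64 + sqrt(k^4/4096 + k^3/216))^(1/3)) + 2*(k^2/64 + sqrt(k^4/4096 + k^3/216))^(1/3)) + k/(3*(k^2/64 + sqrt(k^4/4096 + k^3/216))^(1/3)) - 2*(k^2/64 + sqrt(k^4/4096 + k^3/216))^(1/3))/2, True))) + C4*exp(z*Piecewise((2^(2/3)*sqrt(-(-k^2)^(1/3))/4 + sqrt(2^(1/3)*k/sqrt(-(-k^2)^(1/3)) + 2^(1/3)*(-k^2)^(1/3)/2)/2, Eq(k, 0)), (sqrt(-k/(3*(k^2/64 + sqrt(k^4/4096 + k^3/216))^(1/3)) + 2*(k^2/64 + sqrt(k^4/4096 + k^3/216))^(1/3))/2 + sqrt(k/sqrt(-k/(3*(k^2/64 + sqrt(k^4/4096 + k^3/216))^(1/3)) + 2*(k^2/64 + sqrt(k^4/4096 + k^3/216))^(1/3)) + k/(3*(k^2/64 + sqrt(k^4/4096 + k^3/216))^(1/3)) - 2*(k^2/64 + sqrt(k^4/4096 + k^3/216))^(1/3))/2, True))) - 3/k


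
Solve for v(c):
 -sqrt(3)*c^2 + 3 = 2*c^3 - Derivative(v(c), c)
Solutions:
 v(c) = C1 + c^4/2 + sqrt(3)*c^3/3 - 3*c


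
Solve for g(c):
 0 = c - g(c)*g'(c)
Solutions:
 g(c) = -sqrt(C1 + c^2)
 g(c) = sqrt(C1 + c^2)


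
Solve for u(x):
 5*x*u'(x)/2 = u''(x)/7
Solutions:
 u(x) = C1 + C2*erfi(sqrt(35)*x/2)


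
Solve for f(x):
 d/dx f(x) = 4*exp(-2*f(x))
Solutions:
 f(x) = log(-sqrt(C1 + 8*x))
 f(x) = log(C1 + 8*x)/2


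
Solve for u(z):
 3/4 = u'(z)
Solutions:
 u(z) = C1 + 3*z/4


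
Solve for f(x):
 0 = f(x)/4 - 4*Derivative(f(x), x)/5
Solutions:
 f(x) = C1*exp(5*x/16)


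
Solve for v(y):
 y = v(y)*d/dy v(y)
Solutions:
 v(y) = -sqrt(C1 + y^2)
 v(y) = sqrt(C1 + y^2)


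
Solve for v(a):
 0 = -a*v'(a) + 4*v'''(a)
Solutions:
 v(a) = C1 + Integral(C2*airyai(2^(1/3)*a/2) + C3*airybi(2^(1/3)*a/2), a)


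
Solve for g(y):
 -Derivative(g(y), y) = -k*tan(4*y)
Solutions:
 g(y) = C1 - k*log(cos(4*y))/4


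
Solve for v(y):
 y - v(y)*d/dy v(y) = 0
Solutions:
 v(y) = -sqrt(C1 + y^2)
 v(y) = sqrt(C1 + y^2)


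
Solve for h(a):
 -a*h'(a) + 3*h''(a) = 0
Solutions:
 h(a) = C1 + C2*erfi(sqrt(6)*a/6)


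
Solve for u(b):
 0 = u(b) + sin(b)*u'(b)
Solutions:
 u(b) = C1*sqrt(cos(b) + 1)/sqrt(cos(b) - 1)


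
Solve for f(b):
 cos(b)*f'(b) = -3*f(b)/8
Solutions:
 f(b) = C1*(sin(b) - 1)^(3/16)/(sin(b) + 1)^(3/16)


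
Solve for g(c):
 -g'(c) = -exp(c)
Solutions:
 g(c) = C1 + exp(c)


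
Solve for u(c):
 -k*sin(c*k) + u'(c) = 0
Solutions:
 u(c) = C1 - cos(c*k)


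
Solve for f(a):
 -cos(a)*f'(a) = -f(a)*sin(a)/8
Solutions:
 f(a) = C1/cos(a)^(1/8)


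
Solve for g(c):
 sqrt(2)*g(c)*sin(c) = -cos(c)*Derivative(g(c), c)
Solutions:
 g(c) = C1*cos(c)^(sqrt(2))


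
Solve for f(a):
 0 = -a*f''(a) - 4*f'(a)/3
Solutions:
 f(a) = C1 + C2/a^(1/3)


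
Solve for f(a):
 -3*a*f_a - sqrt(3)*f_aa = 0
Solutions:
 f(a) = C1 + C2*erf(sqrt(2)*3^(1/4)*a/2)


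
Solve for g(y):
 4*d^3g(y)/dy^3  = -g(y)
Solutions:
 g(y) = C3*exp(-2^(1/3)*y/2) + (C1*sin(2^(1/3)*sqrt(3)*y/4) + C2*cos(2^(1/3)*sqrt(3)*y/4))*exp(2^(1/3)*y/4)


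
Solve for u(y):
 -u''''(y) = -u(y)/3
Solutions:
 u(y) = C1*exp(-3^(3/4)*y/3) + C2*exp(3^(3/4)*y/3) + C3*sin(3^(3/4)*y/3) + C4*cos(3^(3/4)*y/3)


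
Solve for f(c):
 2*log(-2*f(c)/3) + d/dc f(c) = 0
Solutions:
 Integral(1/(log(-_y) - log(3) + log(2)), (_y, f(c)))/2 = C1 - c


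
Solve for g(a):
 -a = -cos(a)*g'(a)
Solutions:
 g(a) = C1 + Integral(a/cos(a), a)


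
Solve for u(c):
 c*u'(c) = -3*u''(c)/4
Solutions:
 u(c) = C1 + C2*erf(sqrt(6)*c/3)


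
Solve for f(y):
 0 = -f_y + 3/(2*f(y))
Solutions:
 f(y) = -sqrt(C1 + 3*y)
 f(y) = sqrt(C1 + 3*y)


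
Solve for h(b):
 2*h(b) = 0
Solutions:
 h(b) = 0


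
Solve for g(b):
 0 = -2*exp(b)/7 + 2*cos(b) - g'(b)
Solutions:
 g(b) = C1 - 2*exp(b)/7 + 2*sin(b)


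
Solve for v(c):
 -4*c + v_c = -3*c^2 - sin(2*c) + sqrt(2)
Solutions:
 v(c) = C1 - c^3 + 2*c^2 + sqrt(2)*c + cos(2*c)/2


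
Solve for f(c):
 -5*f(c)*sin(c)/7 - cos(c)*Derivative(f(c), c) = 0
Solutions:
 f(c) = C1*cos(c)^(5/7)


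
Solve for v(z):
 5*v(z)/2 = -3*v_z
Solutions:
 v(z) = C1*exp(-5*z/6)


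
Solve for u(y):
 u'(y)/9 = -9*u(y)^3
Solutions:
 u(y) = -sqrt(2)*sqrt(-1/(C1 - 81*y))/2
 u(y) = sqrt(2)*sqrt(-1/(C1 - 81*y))/2


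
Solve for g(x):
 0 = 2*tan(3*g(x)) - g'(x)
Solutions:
 g(x) = -asin(C1*exp(6*x))/3 + pi/3
 g(x) = asin(C1*exp(6*x))/3


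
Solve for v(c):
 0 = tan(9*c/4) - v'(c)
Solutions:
 v(c) = C1 - 4*log(cos(9*c/4))/9


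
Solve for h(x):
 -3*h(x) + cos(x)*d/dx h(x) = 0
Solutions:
 h(x) = C1*(sin(x) + 1)^(3/2)/(sin(x) - 1)^(3/2)


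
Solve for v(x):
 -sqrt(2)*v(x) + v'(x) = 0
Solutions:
 v(x) = C1*exp(sqrt(2)*x)


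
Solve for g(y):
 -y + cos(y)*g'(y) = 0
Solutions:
 g(y) = C1 + Integral(y/cos(y), y)


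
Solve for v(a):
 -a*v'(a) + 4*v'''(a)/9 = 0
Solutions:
 v(a) = C1 + Integral(C2*airyai(2^(1/3)*3^(2/3)*a/2) + C3*airybi(2^(1/3)*3^(2/3)*a/2), a)


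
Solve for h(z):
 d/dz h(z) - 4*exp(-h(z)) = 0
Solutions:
 h(z) = log(C1 + 4*z)


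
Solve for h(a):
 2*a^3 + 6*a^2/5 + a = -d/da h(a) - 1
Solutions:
 h(a) = C1 - a^4/2 - 2*a^3/5 - a^2/2 - a


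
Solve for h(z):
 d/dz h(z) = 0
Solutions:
 h(z) = C1


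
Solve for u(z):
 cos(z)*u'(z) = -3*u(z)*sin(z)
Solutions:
 u(z) = C1*cos(z)^3


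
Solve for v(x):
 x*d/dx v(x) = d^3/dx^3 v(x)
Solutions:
 v(x) = C1 + Integral(C2*airyai(x) + C3*airybi(x), x)


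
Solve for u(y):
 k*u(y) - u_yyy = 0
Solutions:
 u(y) = C1*exp(k^(1/3)*y) + C2*exp(k^(1/3)*y*(-1 + sqrt(3)*I)/2) + C3*exp(-k^(1/3)*y*(1 + sqrt(3)*I)/2)


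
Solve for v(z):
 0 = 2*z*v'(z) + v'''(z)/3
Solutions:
 v(z) = C1 + Integral(C2*airyai(-6^(1/3)*z) + C3*airybi(-6^(1/3)*z), z)


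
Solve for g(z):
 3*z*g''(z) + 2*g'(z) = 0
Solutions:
 g(z) = C1 + C2*z^(1/3)


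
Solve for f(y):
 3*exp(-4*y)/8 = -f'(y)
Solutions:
 f(y) = C1 + 3*exp(-4*y)/32


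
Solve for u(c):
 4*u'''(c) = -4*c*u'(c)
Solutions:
 u(c) = C1 + Integral(C2*airyai(-c) + C3*airybi(-c), c)


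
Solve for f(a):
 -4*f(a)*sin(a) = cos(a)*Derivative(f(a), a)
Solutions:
 f(a) = C1*cos(a)^4


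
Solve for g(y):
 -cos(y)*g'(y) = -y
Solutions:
 g(y) = C1 + Integral(y/cos(y), y)


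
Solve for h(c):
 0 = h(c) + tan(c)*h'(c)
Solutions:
 h(c) = C1/sin(c)


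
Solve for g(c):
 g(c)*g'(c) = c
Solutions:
 g(c) = -sqrt(C1 + c^2)
 g(c) = sqrt(C1 + c^2)


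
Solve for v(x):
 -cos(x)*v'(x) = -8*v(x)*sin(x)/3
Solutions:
 v(x) = C1/cos(x)^(8/3)


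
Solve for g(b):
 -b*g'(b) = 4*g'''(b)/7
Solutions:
 g(b) = C1 + Integral(C2*airyai(-14^(1/3)*b/2) + C3*airybi(-14^(1/3)*b/2), b)


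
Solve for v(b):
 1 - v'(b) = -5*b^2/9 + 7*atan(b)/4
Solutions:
 v(b) = C1 + 5*b^3/27 - 7*b*atan(b)/4 + b + 7*log(b^2 + 1)/8


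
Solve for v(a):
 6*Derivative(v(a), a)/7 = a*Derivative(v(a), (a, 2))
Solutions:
 v(a) = C1 + C2*a^(13/7)


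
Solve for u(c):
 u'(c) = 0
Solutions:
 u(c) = C1


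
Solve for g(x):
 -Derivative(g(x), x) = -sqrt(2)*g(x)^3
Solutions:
 g(x) = -sqrt(2)*sqrt(-1/(C1 + sqrt(2)*x))/2
 g(x) = sqrt(2)*sqrt(-1/(C1 + sqrt(2)*x))/2


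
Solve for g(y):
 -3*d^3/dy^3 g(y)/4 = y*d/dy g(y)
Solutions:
 g(y) = C1 + Integral(C2*airyai(-6^(2/3)*y/3) + C3*airybi(-6^(2/3)*y/3), y)


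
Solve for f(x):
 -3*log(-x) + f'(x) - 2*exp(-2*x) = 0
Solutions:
 f(x) = C1 + 3*x*log(-x) - 3*x - exp(-2*x)


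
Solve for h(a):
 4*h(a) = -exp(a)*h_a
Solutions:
 h(a) = C1*exp(4*exp(-a))


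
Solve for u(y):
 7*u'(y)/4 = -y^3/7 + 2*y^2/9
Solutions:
 u(y) = C1 - y^4/49 + 8*y^3/189


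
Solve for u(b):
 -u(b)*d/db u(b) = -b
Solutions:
 u(b) = -sqrt(C1 + b^2)
 u(b) = sqrt(C1 + b^2)


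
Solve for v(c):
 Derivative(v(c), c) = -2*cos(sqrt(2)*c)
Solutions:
 v(c) = C1 - sqrt(2)*sin(sqrt(2)*c)


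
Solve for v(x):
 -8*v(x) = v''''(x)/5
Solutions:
 v(x) = (C1*sin(10^(1/4)*x) + C2*cos(10^(1/4)*x))*exp(-10^(1/4)*x) + (C3*sin(10^(1/4)*x) + C4*cos(10^(1/4)*x))*exp(10^(1/4)*x)


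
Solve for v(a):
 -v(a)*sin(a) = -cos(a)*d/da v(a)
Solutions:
 v(a) = C1/cos(a)


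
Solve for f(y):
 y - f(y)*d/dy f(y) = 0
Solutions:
 f(y) = -sqrt(C1 + y^2)
 f(y) = sqrt(C1 + y^2)


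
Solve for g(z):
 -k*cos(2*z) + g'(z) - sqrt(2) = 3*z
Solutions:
 g(z) = C1 + k*sin(2*z)/2 + 3*z^2/2 + sqrt(2)*z


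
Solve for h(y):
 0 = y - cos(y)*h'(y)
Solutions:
 h(y) = C1 + Integral(y/cos(y), y)


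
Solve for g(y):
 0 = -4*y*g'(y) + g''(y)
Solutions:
 g(y) = C1 + C2*erfi(sqrt(2)*y)


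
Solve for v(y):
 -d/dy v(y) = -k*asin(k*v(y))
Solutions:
 Integral(1/asin(_y*k), (_y, v(y))) = C1 + k*y


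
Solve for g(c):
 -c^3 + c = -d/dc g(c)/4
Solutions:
 g(c) = C1 + c^4 - 2*c^2


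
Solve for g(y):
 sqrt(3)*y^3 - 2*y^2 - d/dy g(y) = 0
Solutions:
 g(y) = C1 + sqrt(3)*y^4/4 - 2*y^3/3


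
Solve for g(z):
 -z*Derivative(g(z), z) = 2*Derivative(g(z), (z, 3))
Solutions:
 g(z) = C1 + Integral(C2*airyai(-2^(2/3)*z/2) + C3*airybi(-2^(2/3)*z/2), z)


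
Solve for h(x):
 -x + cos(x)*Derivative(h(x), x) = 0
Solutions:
 h(x) = C1 + Integral(x/cos(x), x)
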